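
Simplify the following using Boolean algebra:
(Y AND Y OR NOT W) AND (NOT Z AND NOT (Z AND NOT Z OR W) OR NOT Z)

(Y AND Y OR NOT W) AND (NOT Z AND NOT (Z AND NOT Z OR W) OR NOT Z)
= (Y AND Y OR NOT W) AND (NOT Z AND NOT W OR NOT Z)   (complement / identity)
= (Y OR NOT W) AND (NOT Z AND NOT W OR NOT Z)   (idempotence)
= (Y OR NOT W) AND NOT Z   (absorption)

(Y OR NOT W) AND NOT Z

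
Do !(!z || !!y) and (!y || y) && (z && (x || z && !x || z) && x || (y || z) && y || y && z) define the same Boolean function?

E1: !(!z || !!y)
    = z && !y
E2: (!y || y) && (z && (x || z && !x || z) && x || (y || z) && y || y && z)
    = (!y || y) && (z && (x || z && !x || z) && x || y || y && z)
    = (!y || y) && (z && (x || z && !x || z) && x || y)
    = z && (x || z && !x || z) && x || y
    = z && (x || z) && x || y
    = z && x || y
These differ: at x=1, y=1, z=1, E1 = 0 but E2 = 1.

No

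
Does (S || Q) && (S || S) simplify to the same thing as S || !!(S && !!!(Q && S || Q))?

E1: (S || Q) && (S || S)
    = (S || Q) && S
    = S
E2: S || !!(S && !!!(Q && S || Q))
    = S || S && !!!(Q && S || Q)
    = S || S && !!!Q
    = S || S && !Q
    = S
Both reduce to S, so they are equivalent.

Yes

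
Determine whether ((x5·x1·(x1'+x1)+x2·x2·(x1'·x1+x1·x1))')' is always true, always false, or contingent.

((x5·x1·(x1'+x1)+x2·x2·(x1'·x1+x1·x1))')'
= ((x5·x1·(x1'+x1)+x2·x2·x1)')'   — distribution
= ((x5·x1·(x1'+x1)+x2·x1)')'   — idempotence
= ((x5·x1+x2·x1)')'   — complement / identity
= x5·x1+x2·x1   — double negation
= (x5+x2)·x1   — distribution
This depends on x1, x2, x5, so it is not a constant.

contingent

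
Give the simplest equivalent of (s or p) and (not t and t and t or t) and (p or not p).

(s or p) and (not t and t and t or t) and (p or not p)
= (s or p) and (not t and t or t) and (p or not p)   [idempotence]
= (s or p) and t and (p or not p)   [complement / identity]
= (s or p) and t   [complement / identity]

(s or p) and t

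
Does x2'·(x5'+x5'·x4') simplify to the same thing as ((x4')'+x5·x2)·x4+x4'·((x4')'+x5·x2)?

E1: x2'·(x5'+x5'·x4')
    = x2'·x5'
E2: ((x4')'+x5·x2)·x4+x4'·((x4')'+x5·x2)
    = (x4')'+x5·x2
    = x4+x5·x2
These differ: at x2=1, x4=1, x5=1, E1 = 0 but E2 = 1.

No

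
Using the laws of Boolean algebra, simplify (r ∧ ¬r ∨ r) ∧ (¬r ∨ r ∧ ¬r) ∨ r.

(r ∧ ¬r ∨ r) ∧ (¬r ∨ r ∧ ¬r) ∨ r
= r ∧ ¬r ∨ r ∧ ¬r ∨ r   (distribution)
= r ∧ ¬r ∨ r   (idempotence)
= r   (complement / identity)

r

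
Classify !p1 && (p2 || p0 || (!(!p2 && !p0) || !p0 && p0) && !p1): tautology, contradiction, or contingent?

contingent

!p1 && (p2 || p0 || (!(!p2 && !p0) || !p0 && p0) && !p1)
= !p1 && (p2 || p0 || !(!p2 && !p0) && !p1)   [complement / identity]
= !p1 && (p2 || p0 || (p2 || p0) && !p1)   [De Morgan]
= !p1 && (p2 || p0)   [absorption]
This depends on p0, p1, p2, so it is not a constant.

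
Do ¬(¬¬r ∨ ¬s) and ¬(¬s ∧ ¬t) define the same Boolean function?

E1: ¬(¬¬r ∨ ¬s)
    = ¬r ∧ s
E2: ¬(¬s ∧ ¬t)
    = s ∨ t
These differ: at r=1, s=0, t=1, E1 = 0 but E2 = 1.

No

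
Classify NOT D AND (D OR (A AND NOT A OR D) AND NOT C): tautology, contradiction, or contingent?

NOT D AND (D OR (A AND NOT A OR D) AND NOT C)
= NOT D AND (D OR D AND NOT C)   [complement / identity]
= NOT D AND D   [absorption]
= FALSE   [complement]

contradiction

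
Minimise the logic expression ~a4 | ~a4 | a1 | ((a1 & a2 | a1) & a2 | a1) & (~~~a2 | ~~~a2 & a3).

~a4 | ~a4 | a1 | ((a1 & a2 | a1) & a2 | a1) & (~~~a2 | ~~~a2 & a3)
= ~a4 | ~a4 | a1 | (a1 & a2 | a1) & (~~~a2 | ~~~a2 & a3)   — absorption
= ~a4 | ~a4 | a1 | (a1 & a2 | a1) & ~~~a2   — absorption
= ~a4 | ~a4 | a1 | (a1 & a2 | a1) & ~a2   — double negation
= ~a4 | ~a4 | a1 | a1 & ~a2   — absorption
= ~a4 | a1 | a1 & ~a2   — idempotence
= ~a4 | a1   — absorption

~a4 | a1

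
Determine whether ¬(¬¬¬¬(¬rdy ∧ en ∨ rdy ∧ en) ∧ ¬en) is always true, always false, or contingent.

¬(¬¬¬¬(¬rdy ∧ en ∨ rdy ∧ en) ∧ ¬en)
= ¬(¬¬¬¬en ∧ ¬en)   [distribution]
= ¬(¬¬en ∧ ¬en)   [double negation]
= ¬en ∨ en   [De Morgan]
= True   [complement]

always true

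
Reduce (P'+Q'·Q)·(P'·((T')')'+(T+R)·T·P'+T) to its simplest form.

(P'+Q'·Q)·(P'·((T')')'+(T+R)·T·P'+T)
= (P'+Q'·Q)·(P'·T'+(T+R)·T·P'+T)   [double negation]
= P'·(P'·T'+(T+R)·T·P'+T)   [complement / identity]
= P'·(P'·T'+T·P'+T)   [absorption]
= P'·(P'+T)   [distribution]
= P'   [absorption]

P'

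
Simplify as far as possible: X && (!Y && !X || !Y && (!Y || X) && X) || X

X

X && (!Y && !X || !Y && (!Y || X) && X) || X
= X && (!Y && !X || !Y && X) || X
= X && !Y || X
= X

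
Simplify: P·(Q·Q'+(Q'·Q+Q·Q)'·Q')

P·Q'

P·(Q·Q'+(Q'·Q+Q·Q)'·Q')
= P·(Q·Q'+Q'·Q')   — distribution
= P·Q'   — distribution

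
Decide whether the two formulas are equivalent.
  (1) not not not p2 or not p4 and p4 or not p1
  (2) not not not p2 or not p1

Yes

E1: not not not p2 or not p4 and p4 or not p1
    = not p2 or not p4 and p4 or not p1   [double negation]
    = not p2 or not p1   [complement / identity]
E2: not not not p2 or not p1
    = not p2 or not p1   [double negation]
Both reduce to not p2 or not p1, so they are equivalent.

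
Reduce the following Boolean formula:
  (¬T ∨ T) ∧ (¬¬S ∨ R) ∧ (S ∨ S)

S

(¬T ∨ T) ∧ (¬¬S ∨ R) ∧ (S ∨ S)
= (¬¬S ∨ R) ∧ (S ∨ S)   [complement / identity]
= (¬¬S ∨ R) ∧ S   [idempotence]
= (S ∨ R) ∧ S   [double negation]
= S   [absorption]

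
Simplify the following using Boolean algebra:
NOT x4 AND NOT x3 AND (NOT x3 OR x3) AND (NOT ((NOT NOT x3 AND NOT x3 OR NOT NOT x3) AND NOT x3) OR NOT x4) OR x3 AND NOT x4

NOT x4

NOT x4 AND NOT x3 AND (NOT x3 OR x3) AND (NOT ((NOT NOT x3 AND NOT x3 OR NOT NOT x3) AND NOT x3) OR NOT x4) OR x3 AND NOT x4
= NOT x4 AND NOT x3 AND (NOT x3 OR x3) AND (NOT ((x3 AND NOT x3 OR NOT NOT x3) AND NOT x3) OR NOT x4) OR x3 AND NOT x4
= NOT x4 AND NOT x3 AND (NOT x3 OR x3) AND (NOT (NOT NOT x3 AND NOT x3) OR NOT x4) OR x3 AND NOT x4
= NOT x4 AND NOT x3 AND (NOT x3 OR x3) AND (NOT x3 OR x3 OR NOT x4) OR x3 AND NOT x4
= NOT x4 AND NOT x3 AND (NOT x3 OR x3) OR x3 AND NOT x4
= NOT x4 AND NOT x3 OR x3 AND NOT x4
= NOT x4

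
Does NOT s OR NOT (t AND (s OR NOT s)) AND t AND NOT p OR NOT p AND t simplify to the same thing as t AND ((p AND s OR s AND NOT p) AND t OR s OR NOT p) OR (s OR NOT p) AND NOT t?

No

E1: NOT s OR NOT (t AND (s OR NOT s)) AND t AND NOT p OR NOT p AND t
    = NOT s OR NOT t AND t AND NOT p OR NOT p AND t
    = NOT s OR NOT p AND (NOT t AND t OR t)
    = NOT s OR NOT p AND t
E2: t AND ((p AND s OR s AND NOT p) AND t OR s OR NOT p) OR (s OR NOT p) AND NOT t
    = t AND (s AND t OR s OR NOT p) OR (s OR NOT p) AND NOT t
    = t AND (s OR NOT p) OR (s OR NOT p) AND NOT t
    = s OR NOT p
These differ: at p=1, s=0, t=0, E1 = 1 but E2 = 0.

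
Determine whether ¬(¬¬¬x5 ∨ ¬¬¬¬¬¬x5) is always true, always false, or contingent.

¬(¬¬¬x5 ∨ ¬¬¬¬¬¬x5)
= ¬¬x5 ∧ ¬¬¬¬¬x5
= ¬¬x5 ∧ ¬¬¬x5
= x5 ∧ ¬¬¬x5
= x5 ∧ ¬x5
= False

always false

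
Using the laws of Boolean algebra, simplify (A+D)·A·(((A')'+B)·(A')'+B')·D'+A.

A

(A+D)·A·(((A')'+B)·(A')'+B')·D'+A
= (A+D)·A·((A')'+B')·D'+A
= A·((A')'+B')·D'+A
= A·(A+B')·D'+A
= A·D'+A
= A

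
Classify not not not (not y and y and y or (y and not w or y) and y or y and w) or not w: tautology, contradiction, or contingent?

contingent

not not not (not y and y and y or (y and not w or y) and y or y and w) or not w
= not not not (not y and y or (y and not w or y) and y or y and w) or not w   (idempotence)
= not not not (not y and y or y and y or y and w) or not w   (absorption)
= not (not y and y or y and y or y and w) or not w   (double negation)
= not (y or y and w) or not w   (distribution)
= not y or not w   (absorption)
This depends on w, y, so it is not a constant.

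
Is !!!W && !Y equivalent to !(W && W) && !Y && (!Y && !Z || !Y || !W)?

E1: !!!W && !Y
    = !W && !Y   (double negation)
E2: !(W && W) && !Y && (!Y && !Z || !Y || !W)
    = !W && !Y && (!Y && !Z || !Y || !W)   (idempotence)
    = !W && !Y && (!Y || !W)   (absorption)
    = !W && !Y   (absorption)
Both reduce to !W && !Y, so they are equivalent.

Yes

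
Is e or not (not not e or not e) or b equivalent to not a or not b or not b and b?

E1: e or not (not not e or not e) or b
    = e or not e and e or b
    = e or b
E2: not a or not b or not b and b
    = not a or not b
These differ: at a=1, b=1, e=0, E1 = 1 but E2 = 0.

No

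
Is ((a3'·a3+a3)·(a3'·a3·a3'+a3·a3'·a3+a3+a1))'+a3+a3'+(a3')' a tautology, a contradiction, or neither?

tautology

((a3'·a3+a3)·(a3'·a3·a3'+a3·a3'·a3+a3+a1))'+a3+a3'+(a3')'
= ((a3'·a3+a3)·(a3'·a3+a3+a1))'+a3+a3'+(a3')'   (distribution)
= ((a3'·a3+a3)·(a3'·a3+a3+a1))'+a3+a3'+a3   (double negation)
= (a3'·a3+a3)'+a3+a3'+a3   (absorption)
= a3'+a3+a3'+a3   (complement / identity)
= a3'+a3   (idempotence)
= 1   (complement)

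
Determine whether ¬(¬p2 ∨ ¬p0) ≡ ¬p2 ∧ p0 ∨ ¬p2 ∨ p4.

No

E1: ¬(¬p2 ∨ ¬p0)
    = p2 ∧ p0   — De Morgan
E2: ¬p2 ∧ p0 ∨ ¬p2 ∨ p4
    = ¬p2 ∨ p4   — absorption
These differ: at p0=0, p2=0, p4=1, E1 = 0 but E2 = 1.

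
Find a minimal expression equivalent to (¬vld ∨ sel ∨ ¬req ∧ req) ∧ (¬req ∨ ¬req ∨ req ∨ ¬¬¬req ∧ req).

(¬vld ∨ sel ∨ ¬req ∧ req) ∧ (¬req ∨ ¬req ∨ req ∨ ¬¬¬req ∧ req)
= (¬vld ∨ sel ∨ ¬req ∧ req) ∧ (¬req ∨ req ∨ ¬¬¬req ∧ req)
= (¬vld ∨ sel ∨ ¬req ∧ req) ∧ (¬req ∨ req ∨ ¬req ∧ req)
= (¬vld ∨ sel ∨ ¬req ∧ req) ∧ (¬req ∨ req)
= ¬vld ∨ sel ∨ ¬req ∧ req
= ¬vld ∨ sel

¬vld ∨ sel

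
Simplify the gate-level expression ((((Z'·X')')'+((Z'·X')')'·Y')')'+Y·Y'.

Z'·X'

((((Z'·X')')'+((Z'·X')')'·Y')')'+Y·Y'
= ((((Z'·X')')')')'+Y·Y'   [absorption]
= ((((Z'·X')')')')'   [complement / identity]
= ((Z'·X')')'   [double negation]
= Z'·X'   [double negation]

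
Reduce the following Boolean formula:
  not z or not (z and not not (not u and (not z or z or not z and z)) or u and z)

not z or not (z and not not (not u and (not z or z or not z and z)) or u and z)
= not z or not (z and not not (not u and (not z or z)) or u and z)   [complement / identity]
= not z or not (z and not u and (not z or z) or u and z)   [double negation]
= not z or not (z and not u or u and z)   [complement / identity]
= not z or not z   [distribution]
= not z   [idempotence]

not z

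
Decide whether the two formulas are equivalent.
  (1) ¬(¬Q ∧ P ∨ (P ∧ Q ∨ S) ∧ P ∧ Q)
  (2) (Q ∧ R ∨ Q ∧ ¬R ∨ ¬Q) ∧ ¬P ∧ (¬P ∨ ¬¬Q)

E1: ¬(¬Q ∧ P ∨ (P ∧ Q ∨ S) ∧ P ∧ Q)
    = ¬(¬Q ∧ P ∨ P ∧ Q)   [absorption]
    = ¬P   [distribution]
E2: (Q ∧ R ∨ Q ∧ ¬R ∨ ¬Q) ∧ ¬P ∧ (¬P ∨ ¬¬Q)
    = (Q ∨ ¬Q) ∧ ¬P ∧ (¬P ∨ ¬¬Q)   [distribution]
    = (Q ∨ ¬Q) ∧ ¬P ∧ (¬P ∨ Q)   [double negation]
    = (Q ∨ ¬Q) ∧ ¬P   [absorption]
    = ¬P   [complement / identity]
Both reduce to ¬P, so they are equivalent.

Yes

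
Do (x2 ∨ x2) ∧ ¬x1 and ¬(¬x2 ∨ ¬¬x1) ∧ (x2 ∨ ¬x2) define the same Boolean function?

E1: (x2 ∨ x2) ∧ ¬x1
    = x2 ∧ ¬x1   (idempotence)
E2: ¬(¬x2 ∨ ¬¬x1) ∧ (x2 ∨ ¬x2)
    = ¬(¬x2 ∨ ¬¬x1)   (complement / identity)
    = x2 ∧ ¬x1   (De Morgan)
Both reduce to x2 ∧ ¬x1, so they are equivalent.

Yes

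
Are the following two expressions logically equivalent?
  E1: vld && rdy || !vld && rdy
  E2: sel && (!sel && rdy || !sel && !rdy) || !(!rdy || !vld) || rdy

E1: vld && rdy || !vld && rdy
    = rdy   (distribution)
E2: sel && (!sel && rdy || !sel && !rdy) || !(!rdy || !vld) || rdy
    = sel && !sel || !(!rdy || !vld) || rdy   (distribution)
    = sel && !sel || rdy && vld || rdy   (De Morgan)
    = rdy && vld || rdy   (complement / identity)
    = rdy   (absorption)
Both reduce to rdy, so they are equivalent.

Yes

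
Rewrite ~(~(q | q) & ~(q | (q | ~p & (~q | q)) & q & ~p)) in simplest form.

q

~(~(q | q) & ~(q | (q | ~p & (~q | q)) & q & ~p))
= ~(~(q | q) & ~(q | (q | ~p) & q & ~p))   — complement / identity
= ~(~(q | q) & ~(q | q & ~p))   — absorption
= ~(~(q | q) & ~q)   — absorption
= q | q | q   — De Morgan
= q | q   — idempotence
= q   — idempotence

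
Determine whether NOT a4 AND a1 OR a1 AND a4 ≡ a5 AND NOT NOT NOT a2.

No

E1: NOT a4 AND a1 OR a1 AND a4
    = a1   (distribution)
E2: a5 AND NOT NOT NOT a2
    = a5 AND NOT a2   (double negation)
These differ: at a1=1, a2=0, a4=0, a5=0, E1 = 1 but E2 = 0.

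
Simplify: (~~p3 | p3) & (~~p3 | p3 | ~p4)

p3

(~~p3 | p3) & (~~p3 | p3 | ~p4)
= ~~p3 | p3
= p3 | p3
= p3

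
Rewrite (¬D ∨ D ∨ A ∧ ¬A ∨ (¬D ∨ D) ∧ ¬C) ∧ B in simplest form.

(¬D ∨ D ∨ A ∧ ¬A ∨ (¬D ∨ D) ∧ ¬C) ∧ B
= (¬D ∨ D ∨ (¬D ∨ D) ∧ ¬C) ∧ B   — complement / identity
= (¬D ∨ D) ∧ B   — absorption
= B   — complement / identity

B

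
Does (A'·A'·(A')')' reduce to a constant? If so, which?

yes, True

(A'·A'·(A')')'
= (A'·(A')')'   [idempotence]
= A+A'   [De Morgan]
= 1   [complement]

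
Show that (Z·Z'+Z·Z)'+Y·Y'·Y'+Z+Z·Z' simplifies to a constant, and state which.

1

(Z·Z'+Z·Z)'+Y·Y'·Y'+Z+Z·Z'
= Z'+Y·Y'·Y'+Z+Z·Z'   — distribution
= Z'+Y·Y'+Z+Z·Z'   — idempotence
= Z'+Y·Y'+Z   — complement / identity
= Z'+Z   — complement / identity
= 1   — complement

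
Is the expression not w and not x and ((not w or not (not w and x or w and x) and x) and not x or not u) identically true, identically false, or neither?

not w and not x and ((not w or not (not w and x or w and x) and x) and not x or not u)
= not w and not x and ((not w or not x and x) and not x or not u)   [distribution]
= not w and not x and (not w and not x or not u)   [complement / identity]
= not w and not x   [absorption]
This depends on w, x, so it is not a constant.

neither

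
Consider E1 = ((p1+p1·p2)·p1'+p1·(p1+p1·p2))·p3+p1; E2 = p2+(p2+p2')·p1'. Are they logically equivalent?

No

E1: ((p1+p1·p2)·p1'+p1·(p1+p1·p2))·p3+p1
    = (p1+p1·p2)·p3+p1   [distribution]
    = p1·p3+p1   [absorption]
    = p1   [absorption]
E2: p2+(p2+p2')·p1'
    = p2+p1'   [complement / identity]
These differ: at p1=0, p2=0, p3=0, E1 = 0 but E2 = 1.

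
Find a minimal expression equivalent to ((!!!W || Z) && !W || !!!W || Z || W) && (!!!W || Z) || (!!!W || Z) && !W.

((!!!W || Z) && !W || !!!W || Z || W) && (!!!W || Z) || (!!!W || Z) && !W
= (!!!W || Z || W) && (!!!W || Z) || (!!!W || Z) && !W
= !!!W || Z || (!!!W || Z) && !W
= !!!W || Z
= !W || Z

!W || Z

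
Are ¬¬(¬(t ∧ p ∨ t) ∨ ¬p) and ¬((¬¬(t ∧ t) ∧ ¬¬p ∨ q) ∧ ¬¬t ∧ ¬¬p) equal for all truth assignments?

Yes

E1: ¬¬(¬(t ∧ p ∨ t) ∨ ¬p)
    = ¬(t ∧ p ∨ t) ∨ ¬p   [double negation]
    = ¬t ∨ ¬p   [absorption]
E2: ¬((¬¬(t ∧ t) ∧ ¬¬p ∨ q) ∧ ¬¬t ∧ ¬¬p)
    = ¬((¬¬t ∧ ¬¬p ∨ q) ∧ ¬¬t ∧ ¬¬p)   [idempotence]
    = ¬(¬¬t ∧ ¬¬p)   [absorption]
    = ¬t ∨ ¬p   [De Morgan]
Both reduce to ¬t ∨ ¬p, so they are equivalent.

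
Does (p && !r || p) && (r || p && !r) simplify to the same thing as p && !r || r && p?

E1: (p && !r || p) && (r || p && !r)
    = p && !r || p && r
    = p
E2: p && !r || r && p
    = p
Both reduce to p, so they are equivalent.

Yes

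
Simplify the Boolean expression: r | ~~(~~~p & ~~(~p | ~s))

r | ~~(~~~p & ~~(~p | ~s))
= r | ~~(~p & ~~(~p | ~s))   [double negation]
= r | ~(p | ~(~p | ~s))   [De Morgan]
= r | ~(p | p & s)   [De Morgan]
= r | ~p   [absorption]

r | ~p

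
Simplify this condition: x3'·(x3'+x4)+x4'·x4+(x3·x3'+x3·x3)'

x3'

x3'·(x3'+x4)+x4'·x4+(x3·x3'+x3·x3)'
= x3'+x4'·x4+(x3·x3'+x3·x3)'   [absorption]
= x3'+x4'·x4+x3'   [distribution]
= x3'+x3'   [complement / identity]
= x3'   [idempotence]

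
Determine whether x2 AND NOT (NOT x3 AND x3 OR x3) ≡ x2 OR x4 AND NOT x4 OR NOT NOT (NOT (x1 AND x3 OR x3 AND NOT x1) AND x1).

No

E1: x2 AND NOT (NOT x3 AND x3 OR x3)
    = x2 AND NOT x3   — complement / identity
E2: x2 OR x4 AND NOT x4 OR NOT NOT (NOT (x1 AND x3 OR x3 AND NOT x1) AND x1)
    = x2 OR x4 AND NOT x4 OR NOT NOT (NOT x3 AND x1)   — distribution
    = x2 OR NOT NOT (NOT x3 AND x1)   — complement / identity
    = x2 OR NOT x3 AND x1   — double negation
These differ: at x1=1, x2=0, x3=0, x4=0, E1 = 0 but E2 = 1.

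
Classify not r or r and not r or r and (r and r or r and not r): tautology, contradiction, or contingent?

not r or r and not r or r and (r and r or r and not r)
= not r or r and not r or r and r   — distribution
= not r or r   — distribution
= True   — complement

tautology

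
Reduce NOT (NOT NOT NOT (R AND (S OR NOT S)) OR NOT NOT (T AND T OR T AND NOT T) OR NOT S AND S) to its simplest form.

R AND NOT T

NOT (NOT NOT NOT (R AND (S OR NOT S)) OR NOT NOT (T AND T OR T AND NOT T) OR NOT S AND S)
= NOT (NOT NOT NOT (R AND (S OR NOT S)) OR NOT NOT T OR NOT S AND S)
= NOT (NOT NOT NOT (R AND (S OR NOT S)) OR NOT NOT T)
= NOT (NOT NOT NOT R OR NOT NOT T)
= NOT (NOT R OR NOT NOT T)
= R AND NOT T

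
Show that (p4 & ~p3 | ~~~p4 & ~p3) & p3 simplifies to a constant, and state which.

(p4 & ~p3 | ~~~p4 & ~p3) & p3
= (p4 & ~p3 | ~p4 & ~p3) & p3
= ~p3 & p3
= 0

0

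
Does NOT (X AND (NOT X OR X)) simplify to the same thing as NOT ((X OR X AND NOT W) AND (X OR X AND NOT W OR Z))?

Yes

E1: NOT (X AND (NOT X OR X))
    = NOT X   (complement / identity)
E2: NOT ((X OR X AND NOT W) AND (X OR X AND NOT W OR Z))
    = NOT (X OR X AND NOT W)   (absorption)
    = NOT X   (absorption)
Both reduce to NOT X, so they are equivalent.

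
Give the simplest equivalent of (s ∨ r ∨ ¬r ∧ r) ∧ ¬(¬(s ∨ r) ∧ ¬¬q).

s ∨ r

(s ∨ r ∨ ¬r ∧ r) ∧ ¬(¬(s ∨ r) ∧ ¬¬q)
= (s ∨ r ∨ ¬r ∧ r) ∧ (s ∨ r ∨ ¬q)
= (s ∨ r) ∧ (s ∨ r ∨ ¬q)
= s ∨ r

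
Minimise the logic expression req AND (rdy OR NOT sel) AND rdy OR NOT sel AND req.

req AND (rdy OR NOT sel) AND rdy OR NOT sel AND req
= req AND rdy OR NOT sel AND req   [absorption]
= (rdy OR NOT sel) AND req   [distribution]

(rdy OR NOT sel) AND req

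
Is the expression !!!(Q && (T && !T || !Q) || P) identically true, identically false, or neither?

neither

!!!(Q && (T && !T || !Q) || P)
= !!!(Q && !Q || P)
= !!!P
= !P
This depends on P, so it is not a constant.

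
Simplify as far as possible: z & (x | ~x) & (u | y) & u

z & u

z & (x | ~x) & (u | y) & u
= z & (u | y) & u   (complement / identity)
= z & u   (absorption)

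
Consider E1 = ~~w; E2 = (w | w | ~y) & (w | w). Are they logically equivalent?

E1: ~~w
    = w   — double negation
E2: (w | w | ~y) & (w | w)
    = w | w   — absorption
    = w   — idempotence
Both reduce to w, so they are equivalent.

Yes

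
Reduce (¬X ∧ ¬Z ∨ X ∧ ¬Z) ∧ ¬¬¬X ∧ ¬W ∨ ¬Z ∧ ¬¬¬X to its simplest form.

(¬X ∧ ¬Z ∨ X ∧ ¬Z) ∧ ¬¬¬X ∧ ¬W ∨ ¬Z ∧ ¬¬¬X
= (¬X ∧ ¬Z ∨ X ∧ ¬Z) ∧ ¬X ∧ ¬W ∨ ¬Z ∧ ¬¬¬X   — double negation
= ¬Z ∧ ¬X ∧ ¬W ∨ ¬Z ∧ ¬¬¬X   — distribution
= ¬Z ∧ ¬X ∧ ¬W ∨ ¬Z ∧ ¬X   — double negation
= ¬Z ∧ ¬X   — absorption

¬Z ∧ ¬X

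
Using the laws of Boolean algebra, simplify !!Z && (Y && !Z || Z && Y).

Z && Y

!!Z && (Y && !Z || Z && Y)
= !!Z && Y && (!Z || Z)   — distribution
= !!Z && Y   — complement / identity
= Z && Y   — double negation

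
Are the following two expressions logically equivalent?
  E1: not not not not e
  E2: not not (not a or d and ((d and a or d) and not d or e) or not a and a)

No

E1: not not not not e
    = not not e
    = e
E2: not not (not a or d and ((d and a or d) and not d or e) or not a and a)
    = not not (not a or d and ((d and a or d) and not d or e))
    = not not (not a or d and (d and not d or e))
    = not not (not a or d and e)
    = not a or d and e
These differ: at a=0, d=0, e=0, E1 = 0 but E2 = 1.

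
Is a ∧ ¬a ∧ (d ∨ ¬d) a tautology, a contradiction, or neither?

a ∧ ¬a ∧ (d ∨ ¬d)
= a ∧ ¬a   (complement / identity)
= False   (complement)

contradiction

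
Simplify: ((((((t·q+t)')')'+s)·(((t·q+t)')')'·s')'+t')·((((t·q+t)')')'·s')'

((((((t·q+t)')')'+s)·(((t·q+t)')')'·s')'+t')·((((t·q+t)')')'·s')'
= (((((t·q+t)')')'·s')'+t')·((((t·q+t)')')'·s')'   [absorption]
= ((((t·q+t)')')'·s')'   [absorption]
= ((t·q+t)'·s')'   [double negation]
= (t'·s')'   [absorption]
= t+s   [De Morgan]

t+s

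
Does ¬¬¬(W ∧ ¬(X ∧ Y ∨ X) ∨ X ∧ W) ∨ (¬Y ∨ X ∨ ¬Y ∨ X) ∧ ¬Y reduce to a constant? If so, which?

¬¬¬(W ∧ ¬(X ∧ Y ∨ X) ∨ X ∧ W) ∨ (¬Y ∨ X ∨ ¬Y ∨ X) ∧ ¬Y
= ¬¬¬(W ∧ ¬(X ∧ Y ∨ X) ∨ X ∧ W) ∨ (¬Y ∨ X) ∧ ¬Y
= ¬(W ∧ ¬(X ∧ Y ∨ X) ∨ X ∧ W) ∨ (¬Y ∨ X) ∧ ¬Y
= ¬(W ∧ ¬X ∨ X ∧ W) ∨ (¬Y ∨ X) ∧ ¬Y
= ¬(W ∧ (¬X ∨ X)) ∨ (¬Y ∨ X) ∧ ¬Y
= ¬W ∨ (¬Y ∨ X) ∧ ¬Y
= ¬W ∨ ¬Y
This depends on W, Y, so it is not a constant.

no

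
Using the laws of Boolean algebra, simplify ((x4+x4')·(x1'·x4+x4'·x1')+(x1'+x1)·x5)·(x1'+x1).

((x4+x4')·(x1'·x4+x4'·x1')+(x1'+x1)·x5)·(x1'+x1)
= ((x4+x4')·(x1'·x4+x4'·x1')+x5)·(x1'+x1)   — complement / identity
= (x1'·x4+x4'·x1'+x5)·(x1'+x1)   — complement / identity
= (x1'+x5)·(x1'+x1)   — distribution
= x1'+x5   — complement / identity

x1'+x5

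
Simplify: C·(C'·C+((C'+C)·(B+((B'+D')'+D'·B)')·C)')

C·(C'·C+((C'+C)·(B+((B'+D')'+D'·B)')·C)')
= C·(C'·C+((C'+C)·(B+(B·D+D'·B)')·C)')
= C·(C'·C+((C'+C)·(B+B')·C)')
= C·(C'·C+((B+B')·C)')
= C·(C'·C+C')
= C·C'
= 0

0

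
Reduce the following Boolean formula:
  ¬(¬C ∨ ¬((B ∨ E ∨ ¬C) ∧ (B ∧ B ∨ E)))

C ∧ (B ∨ E)

¬(¬C ∨ ¬((B ∨ E ∨ ¬C) ∧ (B ∧ B ∨ E)))
= ¬(¬C ∨ ¬((B ∨ E ∨ ¬C) ∧ (B ∨ E)))
= ¬(¬C ∨ ¬(B ∨ E))
= C ∧ (B ∨ E)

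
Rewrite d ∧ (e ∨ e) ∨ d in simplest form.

d ∧ (e ∨ e) ∨ d
= d ∧ e ∨ d   (idempotence)
= d   (absorption)

d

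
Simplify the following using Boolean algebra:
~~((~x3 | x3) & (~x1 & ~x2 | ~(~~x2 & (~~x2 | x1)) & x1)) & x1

~~((~x3 | x3) & (~x1 & ~x2 | ~(~~x2 & (~~x2 | x1)) & x1)) & x1
= ~~((~x3 | x3) & (~x1 & ~x2 | ~~~x2 & x1)) & x1
= ~~(~x1 & ~x2 | ~~~x2 & x1) & x1
= ~~(~x1 & ~x2 | ~x2 & x1) & x1
= ~~~x2 & x1
= ~x2 & x1

~x2 & x1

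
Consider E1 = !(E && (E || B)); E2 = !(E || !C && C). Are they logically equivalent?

E1: !(E && (E || B))
    = !E
E2: !(E || !C && C)
    = !E
Both reduce to !E, so they are equivalent.

Yes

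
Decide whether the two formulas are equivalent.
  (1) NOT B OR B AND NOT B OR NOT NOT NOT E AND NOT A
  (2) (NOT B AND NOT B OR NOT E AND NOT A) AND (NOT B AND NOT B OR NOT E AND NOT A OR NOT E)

Yes

E1: NOT B OR B AND NOT B OR NOT NOT NOT E AND NOT A
    = NOT B OR B AND NOT B OR NOT E AND NOT A
    = NOT B OR NOT E AND NOT A
E2: (NOT B AND NOT B OR NOT E AND NOT A) AND (NOT B AND NOT B OR NOT E AND NOT A OR NOT E)
    = NOT B AND NOT B OR NOT E AND NOT A
    = NOT B OR NOT E AND NOT A
Both reduce to NOT B OR NOT E AND NOT A, so they are equivalent.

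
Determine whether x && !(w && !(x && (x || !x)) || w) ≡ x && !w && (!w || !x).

E1: x && !(w && !(x && (x || !x)) || w)
    = x && !(w && !x || w)   (complement / identity)
    = x && !w   (absorption)
E2: x && !w && (!w || !x)
    = x && !w   (absorption)
Both reduce to x && !w, so they are equivalent.

Yes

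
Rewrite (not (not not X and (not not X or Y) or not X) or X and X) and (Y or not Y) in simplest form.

(not (not not X and (not not X or Y) or not X) or X and X) and (Y or not Y)
= (not (not not X or not X) or X and X) and (Y or not Y)   [absorption]
= not (not not X or not X) or X and X   [complement / identity]
= not X and X or X and X   [De Morgan]
= X   [distribution]

X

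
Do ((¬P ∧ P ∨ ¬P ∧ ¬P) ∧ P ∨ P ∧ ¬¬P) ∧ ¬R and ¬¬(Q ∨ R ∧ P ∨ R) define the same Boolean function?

E1: ((¬P ∧ P ∨ ¬P ∧ ¬P) ∧ P ∨ P ∧ ¬¬P) ∧ ¬R
    = (¬P ∧ P ∨ P ∧ ¬¬P) ∧ ¬R   (distribution)
    = (¬P ∧ P ∨ P ∧ P) ∧ ¬R   (double negation)
    = P ∧ ¬R   (distribution)
E2: ¬¬(Q ∨ R ∧ P ∨ R)
    = Q ∨ R ∧ P ∨ R   (double negation)
    = Q ∨ R   (absorption)
These differ: at P=0, Q=1, R=1, E1 = 0 but E2 = 1.

No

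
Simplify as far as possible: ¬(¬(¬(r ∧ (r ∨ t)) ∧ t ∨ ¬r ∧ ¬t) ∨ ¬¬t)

¬(¬(¬(r ∧ (r ∨ t)) ∧ t ∨ ¬r ∧ ¬t) ∨ ¬¬t)
= (¬(r ∧ (r ∨ t)) ∧ t ∨ ¬r ∧ ¬t) ∧ ¬t   (De Morgan)
= (¬r ∧ t ∨ ¬r ∧ ¬t) ∧ ¬t   (absorption)
= ¬r ∧ ¬t   (distribution)

¬r ∧ ¬t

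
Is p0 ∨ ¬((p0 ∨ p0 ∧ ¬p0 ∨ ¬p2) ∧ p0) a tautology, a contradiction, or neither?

p0 ∨ ¬((p0 ∨ p0 ∧ ¬p0 ∨ ¬p2) ∧ p0)
= p0 ∨ ¬((p0 ∨ ¬p2) ∧ p0)   — complement / identity
= p0 ∨ ¬p0   — absorption
= True   — complement

tautology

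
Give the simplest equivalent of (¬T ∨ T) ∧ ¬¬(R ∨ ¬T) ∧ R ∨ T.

(¬T ∨ T) ∧ ¬¬(R ∨ ¬T) ∧ R ∨ T
= (¬T ∨ T) ∧ (R ∨ ¬T) ∧ R ∨ T   — double negation
= (R ∨ ¬T) ∧ R ∨ T   — complement / identity
= R ∨ T   — absorption

R ∨ T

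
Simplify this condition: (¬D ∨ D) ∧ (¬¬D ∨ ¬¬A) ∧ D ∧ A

(¬D ∨ D) ∧ (¬¬D ∨ ¬¬A) ∧ D ∧ A
= (¬¬D ∨ ¬¬A) ∧ D ∧ A   — complement / identity
= (¬¬D ∨ A) ∧ D ∧ A   — double negation
= (D ∨ A) ∧ D ∧ A   — double negation
= D ∧ A   — absorption

D ∧ A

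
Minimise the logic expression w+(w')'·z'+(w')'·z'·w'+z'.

w+z'

w+(w')'·z'+(w')'·z'·w'+z'
= w+(w')'·z'+z'   (absorption)
= w+w·z'+z'   (double negation)
= w+z'   (absorption)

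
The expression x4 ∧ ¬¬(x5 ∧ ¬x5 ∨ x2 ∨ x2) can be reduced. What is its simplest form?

x4 ∧ ¬¬(x5 ∧ ¬x5 ∨ x2 ∨ x2)
= x4 ∧ (x5 ∧ ¬x5 ∨ x2 ∨ x2)
= x4 ∧ (x2 ∨ x2)
= x4 ∧ x2

x4 ∧ x2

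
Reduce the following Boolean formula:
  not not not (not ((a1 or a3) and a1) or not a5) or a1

not not not (not ((a1 or a3) and a1) or not a5) or a1
= not (not ((a1 or a3) and a1) or not a5) or a1
= (a1 or a3) and a1 and a5 or a1
= a1 and a5 or a1
= a1

a1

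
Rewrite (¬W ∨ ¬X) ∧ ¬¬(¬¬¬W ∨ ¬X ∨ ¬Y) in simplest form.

(¬W ∨ ¬X) ∧ ¬¬(¬¬¬W ∨ ¬X ∨ ¬Y)
= (¬W ∨ ¬X) ∧ ¬¬(¬W ∨ ¬X ∨ ¬Y)   [double negation]
= (¬W ∨ ¬X) ∧ (¬W ∨ ¬X ∨ ¬Y)   [double negation]
= ¬W ∨ ¬X   [absorption]

¬W ∨ ¬X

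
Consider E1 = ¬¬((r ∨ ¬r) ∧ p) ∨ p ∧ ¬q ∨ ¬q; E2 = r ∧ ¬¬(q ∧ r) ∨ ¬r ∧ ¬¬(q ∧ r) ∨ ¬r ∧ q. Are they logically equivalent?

E1: ¬¬((r ∨ ¬r) ∧ p) ∨ p ∧ ¬q ∨ ¬q
    = ¬¬p ∨ p ∧ ¬q ∨ ¬q
    = p ∨ p ∧ ¬q ∨ ¬q
    = p ∨ ¬q
E2: r ∧ ¬¬(q ∧ r) ∨ ¬r ∧ ¬¬(q ∧ r) ∨ ¬r ∧ q
    = ¬¬(q ∧ r) ∨ ¬r ∧ q
    = q ∧ r ∨ ¬r ∧ q
    = q
These differ: at p=0, q=0, r=0, E1 = 1 but E2 = 0.

No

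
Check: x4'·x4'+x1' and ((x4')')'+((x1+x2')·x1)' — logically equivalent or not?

Yes

E1: x4'·x4'+x1'
    = x4'+x1'   (idempotence)
E2: ((x4')')'+((x1+x2')·x1)'
    = ((x4')')'+x1'   (absorption)
    = x4'+x1'   (double negation)
Both reduce to x4'+x1', so they are equivalent.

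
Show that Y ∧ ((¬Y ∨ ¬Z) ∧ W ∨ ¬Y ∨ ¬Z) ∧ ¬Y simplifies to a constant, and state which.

False

Y ∧ ((¬Y ∨ ¬Z) ∧ W ∨ ¬Y ∨ ¬Z) ∧ ¬Y
= Y ∧ (¬Y ∨ ¬Z) ∧ ¬Y   (absorption)
= Y ∧ ¬Y   (absorption)
= False   (complement)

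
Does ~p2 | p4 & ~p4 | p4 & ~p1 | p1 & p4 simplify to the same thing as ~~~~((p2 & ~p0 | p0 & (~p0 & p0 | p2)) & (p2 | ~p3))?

E1: ~p2 | p4 & ~p4 | p4 & ~p1 | p1 & p4
    = ~p2 | p4 & ~p4 | p4   [distribution]
    = ~p2 | p4   [complement / identity]
E2: ~~~~((p2 & ~p0 | p0 & (~p0 & p0 | p2)) & (p2 | ~p3))
    = ~~~~((p2 & ~p0 | p0 & p2) & (p2 | ~p3))   [complement / identity]
    = ~~~~(p2 & (p2 | ~p3))   [distribution]
    = ~~(p2 & (p2 | ~p3))   [double negation]
    = ~~p2   [absorption]
    = p2   [double negation]
These differ: at p0=0, p1=0, p2=0, p3=1, p4=1, E1 = 1 but E2 = 0.

No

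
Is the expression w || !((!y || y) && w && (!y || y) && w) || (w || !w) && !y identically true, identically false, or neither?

w || !((!y || y) && w && (!y || y) && w) || (w || !w) && !y
= w || !((!y || y) && w) || (w || !w) && !y
= w || !w || (w || !w) && !y
= w || !w
= true

identically true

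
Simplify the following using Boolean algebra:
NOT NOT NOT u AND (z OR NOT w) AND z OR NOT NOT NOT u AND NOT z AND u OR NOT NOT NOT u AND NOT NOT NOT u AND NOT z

NOT NOT NOT u AND (z OR NOT w) AND z OR NOT NOT NOT u AND NOT z AND u OR NOT NOT NOT u AND NOT NOT NOT u AND NOT z
= NOT NOT NOT u AND z OR NOT NOT NOT u AND NOT z AND u OR NOT NOT NOT u AND NOT NOT NOT u AND NOT z   (absorption)
= NOT NOT NOT u AND z OR NOT NOT NOT u AND NOT z AND u OR NOT u AND NOT NOT NOT u AND NOT z   (double negation)
= NOT NOT NOT u AND z OR NOT NOT NOT u AND NOT z   (distribution)
= NOT NOT NOT u   (distribution)
= NOT u   (double negation)

NOT u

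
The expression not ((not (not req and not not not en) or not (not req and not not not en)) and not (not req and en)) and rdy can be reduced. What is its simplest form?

not req and rdy

not ((not (not req and not not not en) or not (not req and not not not en)) and not (not req and en)) and rdy
= not (not (not req and not not not en) and not (not req and en)) and rdy
= not (not (not req and not en) and not (not req and en)) and rdy
= (not req and not en or not req and en) and rdy
= not req and rdy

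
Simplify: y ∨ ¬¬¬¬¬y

y ∨ ¬¬¬¬¬y
= y ∨ ¬¬¬y
= y ∨ ¬y
= True

True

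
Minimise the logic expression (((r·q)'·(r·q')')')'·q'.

r'·q'

(((r·q)'·(r·q')')')'·q'
= (r·q+r·q')'·q'   [De Morgan]
= r'·q'   [distribution]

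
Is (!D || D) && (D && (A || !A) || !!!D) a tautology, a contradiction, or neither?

tautology

(!D || D) && (D && (A || !A) || !!!D)
= D && (A || !A) || !!!D   — complement / identity
= D || !!!D   — complement / identity
= D || !D   — double negation
= true   — complement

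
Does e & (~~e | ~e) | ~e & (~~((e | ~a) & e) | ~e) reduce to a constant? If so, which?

e & (~~e | ~e) | ~e & (~~((e | ~a) & e) | ~e)
= e & (~~e | ~e) | ~e & (~~e | ~e)   (absorption)
= ~~e | ~e   (distribution)
= e | ~e   (double negation)
= 1   (complement)

yes, True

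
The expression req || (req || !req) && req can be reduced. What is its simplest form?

req

req || (req || !req) && req
= req || req   — complement / identity
= req   — idempotence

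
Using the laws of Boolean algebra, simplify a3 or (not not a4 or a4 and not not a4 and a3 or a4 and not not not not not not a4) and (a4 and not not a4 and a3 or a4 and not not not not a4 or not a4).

a3 or (not not a4 or a4 and not not a4 and a3 or a4 and not not not not not not a4) and (a4 and not not a4 and a3 or a4 and not not not not a4 or not a4)
= a3 or (not not a4 or a4 and not not a4 and a3 or a4 and not not not not a4) and (a4 and not not a4 and a3 or a4 and not not not not a4 or not a4)
= a3 or a4 and not not a4 and a3 or a4 and not not not not a4 or not not a4 and not a4
= a3 or a4 and not not a4 and a3 or a4 and not not a4 or not not a4 and not a4
= a3 or a4 and not not a4 or not not a4 and not a4
= a3 or not not a4
= a3 or a4

a3 or a4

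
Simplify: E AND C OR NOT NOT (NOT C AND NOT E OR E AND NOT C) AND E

E AND C OR NOT NOT (NOT C AND NOT E OR E AND NOT C) AND E
= E AND C OR NOT NOT NOT C AND E
= E AND C OR NOT C AND E
= E

E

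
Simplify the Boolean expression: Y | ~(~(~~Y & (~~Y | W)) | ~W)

Y

Y | ~(~(~~Y & (~~Y | W)) | ~W)
= Y | ~(~~~Y | ~W)
= Y | ~(~Y | ~W)
= Y | Y & W
= Y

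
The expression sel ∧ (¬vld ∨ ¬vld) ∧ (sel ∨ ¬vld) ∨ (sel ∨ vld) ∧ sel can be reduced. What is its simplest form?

sel

sel ∧ (¬vld ∨ ¬vld) ∧ (sel ∨ ¬vld) ∨ (sel ∨ vld) ∧ sel
= sel ∧ (¬vld ∨ ¬vld) ∧ (sel ∨ ¬vld) ∨ sel   [absorption]
= sel ∧ (¬vld ∧ sel ∨ ¬vld) ∨ sel   [distribution]
= sel ∧ ¬vld ∨ sel   [absorption]
= sel   [absorption]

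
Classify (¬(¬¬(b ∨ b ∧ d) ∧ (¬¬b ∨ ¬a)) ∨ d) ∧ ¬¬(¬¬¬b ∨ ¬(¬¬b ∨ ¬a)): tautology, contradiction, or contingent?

contingent

(¬(¬¬(b ∨ b ∧ d) ∧ (¬¬b ∨ ¬a)) ∨ d) ∧ ¬¬(¬¬¬b ∨ ¬(¬¬b ∨ ¬a))
= (¬(¬¬b ∧ (¬¬b ∨ ¬a)) ∨ d) ∧ ¬¬(¬¬¬b ∨ ¬(¬¬b ∨ ¬a))
= (¬(¬¬b ∧ (¬¬b ∨ ¬a)) ∨ d) ∧ ¬(¬¬b ∧ (¬¬b ∨ ¬a))
= ¬(¬¬b ∧ (¬¬b ∨ ¬a))
= ¬¬¬b
= ¬b
This depends on b, so it is not a constant.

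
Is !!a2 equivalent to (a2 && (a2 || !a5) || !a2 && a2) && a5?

E1: !!a2
    = a2   — double negation
E2: (a2 && (a2 || !a5) || !a2 && a2) && a5
    = (a2 || !a2 && a2) && a5   — absorption
    = a2 && a5   — complement / identity
These differ: at a2=1, a5=0, E1 = 1 but E2 = 0.

No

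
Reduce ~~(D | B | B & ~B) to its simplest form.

D | B

~~(D | B | B & ~B)
= ~~(D | B)
= D | B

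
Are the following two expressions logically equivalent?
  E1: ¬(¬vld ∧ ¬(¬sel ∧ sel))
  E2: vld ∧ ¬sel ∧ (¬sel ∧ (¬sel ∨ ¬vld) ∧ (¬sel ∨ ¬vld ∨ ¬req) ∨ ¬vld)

No

E1: ¬(¬vld ∧ ¬(¬sel ∧ sel))
    = vld ∨ ¬sel ∧ sel   (De Morgan)
    = vld   (complement / identity)
E2: vld ∧ ¬sel ∧ (¬sel ∧ (¬sel ∨ ¬vld) ∧ (¬sel ∨ ¬vld ∨ ¬req) ∨ ¬vld)
    = vld ∧ ¬sel ∧ (¬sel ∧ (¬sel ∨ ¬vld) ∨ ¬vld)   (absorption)
    = vld ∧ ¬sel ∧ (¬sel ∨ ¬vld)   (absorption)
    = vld ∧ ¬sel   (absorption)
These differ: at req=1, sel=1, vld=1, E1 = 1 but E2 = 0.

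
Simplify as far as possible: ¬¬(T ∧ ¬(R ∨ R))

¬¬(T ∧ ¬(R ∨ R))
= T ∧ ¬(R ∨ R)   — double negation
= T ∧ ¬R   — idempotence

T ∧ ¬R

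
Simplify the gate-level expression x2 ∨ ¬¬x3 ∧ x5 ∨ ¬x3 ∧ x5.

x2 ∨ x5

x2 ∨ ¬¬x3 ∧ x5 ∨ ¬x3 ∧ x5
= x2 ∨ x3 ∧ x5 ∨ ¬x3 ∧ x5   [double negation]
= x2 ∨ x5   [distribution]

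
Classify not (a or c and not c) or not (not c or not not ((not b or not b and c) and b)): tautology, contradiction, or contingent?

contingent

not (a or c and not c) or not (not c or not not ((not b or not b and c) and b))
= not (a or c and not c) or not (not c or not not (not b and b))   [absorption]
= not (a or c and not c) or not (not c or not b and b)   [double negation]
= not (a or c and not c) or not not c   [complement / identity]
= not a or not not c   [complement / identity]
= not a or c   [double negation]
This depends on a, c, so it is not a constant.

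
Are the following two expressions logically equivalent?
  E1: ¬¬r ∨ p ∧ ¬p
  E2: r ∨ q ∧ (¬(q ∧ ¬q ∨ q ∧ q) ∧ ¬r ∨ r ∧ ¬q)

Yes

E1: ¬¬r ∨ p ∧ ¬p
    = ¬¬r   (complement / identity)
    = r   (double negation)
E2: r ∨ q ∧ (¬(q ∧ ¬q ∨ q ∧ q) ∧ ¬r ∨ r ∧ ¬q)
    = r ∨ q ∧ (¬q ∧ ¬r ∨ r ∧ ¬q)   (distribution)
    = r ∨ q ∧ ¬q   (distribution)
    = r   (complement / identity)
Both reduce to r, so they are equivalent.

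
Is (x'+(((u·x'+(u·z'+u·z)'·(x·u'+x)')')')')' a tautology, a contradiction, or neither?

contradiction

(x'+(((u·x'+(u·z'+u·z)'·(x·u'+x)')')')')'
= (x'+(((u·x'+u'·(x·u'+x)')')')')'   (distribution)
= (x'+(((u·x'+u'·x')')')')'   (absorption)
= (x'+(((x')')')')'   (distribution)
= (x'+(x')')'   (double negation)
= x·x'   (De Morgan)
= 0   (complement)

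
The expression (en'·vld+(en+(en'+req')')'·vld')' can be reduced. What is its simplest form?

(en'·vld+(en+(en'+req')')'·vld')'
= (en'·vld+(en+en·req)'·vld')'
= (en'·vld+en'·vld')'
= (en')'
= en

en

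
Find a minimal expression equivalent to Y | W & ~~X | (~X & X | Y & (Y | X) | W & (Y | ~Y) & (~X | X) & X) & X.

Y | W & ~~X | (~X & X | Y & (Y | X) | W & (Y | ~Y) & (~X | X) & X) & X
= Y | W & ~~X | (~X & X | Y & (Y | X) | W & (Y | ~Y) & X) & X
= Y | W & ~~X | (Y & (Y | X) | W & (Y | ~Y) & X) & X
= Y | W & X | (Y & (Y | X) | W & (Y | ~Y) & X) & X
= Y | W & X | (Y | W & (Y | ~Y) & X) & X
= Y | W & X | (Y | W & X) & X
= Y | W & X

Y | W & X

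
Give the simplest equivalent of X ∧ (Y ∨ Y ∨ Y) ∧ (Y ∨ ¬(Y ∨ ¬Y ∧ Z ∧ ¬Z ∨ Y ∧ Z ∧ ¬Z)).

X ∧ Y

X ∧ (Y ∨ Y ∨ Y) ∧ (Y ∨ ¬(Y ∨ ¬Y ∧ Z ∧ ¬Z ∨ Y ∧ Z ∧ ¬Z))
= X ∧ (Y ∨ Y ∨ Y) ∧ (Y ∨ ¬(Y ∨ Z ∧ ¬Z))   — distribution
= X ∧ (Y ∨ Y ∨ Y) ∧ (Y ∨ ¬Y)   — complement / identity
= X ∧ ((Y ∨ Y) ∧ ¬Y ∨ Y)   — distribution
= X ∧ (Y ∧ ¬Y ∨ Y)   — idempotence
= X ∧ Y   — complement / identity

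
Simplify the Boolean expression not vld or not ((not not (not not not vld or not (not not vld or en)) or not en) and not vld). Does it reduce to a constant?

not vld or not ((not not (not not not vld or not (not not vld or en)) or not en) and not vld)
= not vld or not ((not (not not vld and (not not vld or en)) or not en) and not vld)   (De Morgan)
= not vld or not ((not not not vld or not en) and not vld)   (absorption)
= not vld or not ((not vld or not en) and not vld)   (double negation)
= not vld or not not vld   (absorption)
= not vld or vld   (double negation)
= True   (complement)

True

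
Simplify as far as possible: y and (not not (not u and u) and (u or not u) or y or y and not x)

y

y and (not not (not u and u) and (u or not u) or y or y and not x)
= y and (not not (not u and u) and (u or not u) or y)   (absorption)
= y and (not u and u and (u or not u) or y)   (double negation)
= y and (not u and u or y)   (complement / identity)
= y and y   (complement / identity)
= y   (idempotence)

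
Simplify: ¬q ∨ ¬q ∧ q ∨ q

¬q ∨ ¬q ∧ q ∨ q
= ¬q ∨ q   (complement / identity)
= True   (complement)

True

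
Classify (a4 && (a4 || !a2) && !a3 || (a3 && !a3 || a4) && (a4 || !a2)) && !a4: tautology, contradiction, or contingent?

contradiction

(a4 && (a4 || !a2) && !a3 || (a3 && !a3 || a4) && (a4 || !a2)) && !a4
= (a4 && (a4 || !a2) && !a3 || a4 && (a4 || !a2)) && !a4   — complement / identity
= a4 && (a4 || !a2) && !a4   — absorption
= a4 && !a4   — absorption
= false   — complement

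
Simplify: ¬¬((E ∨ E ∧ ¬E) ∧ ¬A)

¬¬((E ∨ E ∧ ¬E) ∧ ¬A)
= ¬¬(E ∧ ¬A)   — complement / identity
= E ∧ ¬A   — double negation

E ∧ ¬A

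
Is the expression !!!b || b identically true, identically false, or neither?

!!!b || b
= !b || b   (double negation)
= true   (complement)

identically true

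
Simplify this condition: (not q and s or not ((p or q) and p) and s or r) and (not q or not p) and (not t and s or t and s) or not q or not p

(not q and s or not ((p or q) and p) and s or r) and (not q or not p) and (not t and s or t and s) or not q or not p
= (not q and s or not p and s or r) and (not q or not p) and (not t and s or t and s) or not q or not p   [absorption]
= ((not q or not p) and s or r) and (not q or not p) and (not t and s or t and s) or not q or not p   [distribution]
= ((not q or not p) and s or r) and (not q or not p) and s or not q or not p   [distribution]
= (not q or not p) and s or not q or not p   [absorption]
= not q or not p   [absorption]

not q or not p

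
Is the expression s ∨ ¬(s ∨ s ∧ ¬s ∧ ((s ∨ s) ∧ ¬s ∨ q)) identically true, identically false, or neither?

identically true

s ∨ ¬(s ∨ s ∧ ¬s ∧ ((s ∨ s) ∧ ¬s ∨ q))
= s ∨ ¬(s ∨ s ∧ ¬s ∧ (s ∧ ¬s ∨ q))   [idempotence]
= s ∨ ¬(s ∨ s ∧ ¬s)   [absorption]
= s ∨ ¬s   [complement / identity]
= True   [complement]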